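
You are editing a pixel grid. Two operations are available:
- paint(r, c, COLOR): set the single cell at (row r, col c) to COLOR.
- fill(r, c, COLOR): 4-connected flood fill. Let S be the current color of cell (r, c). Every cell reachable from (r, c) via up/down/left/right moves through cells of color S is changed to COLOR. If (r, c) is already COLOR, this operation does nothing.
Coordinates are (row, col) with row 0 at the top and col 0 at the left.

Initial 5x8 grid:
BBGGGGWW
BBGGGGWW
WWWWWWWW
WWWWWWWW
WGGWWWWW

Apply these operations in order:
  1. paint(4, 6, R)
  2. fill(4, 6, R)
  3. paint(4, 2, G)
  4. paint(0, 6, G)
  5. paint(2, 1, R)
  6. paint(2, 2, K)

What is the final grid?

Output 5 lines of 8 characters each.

After op 1 paint(4,6,R):
BBGGGGWW
BBGGGGWW
WWWWWWWW
WWWWWWWW
WGGWWWRW
After op 2 fill(4,6,R) [0 cells changed]:
BBGGGGWW
BBGGGGWW
WWWWWWWW
WWWWWWWW
WGGWWWRW
After op 3 paint(4,2,G):
BBGGGGWW
BBGGGGWW
WWWWWWWW
WWWWWWWW
WGGWWWRW
After op 4 paint(0,6,G):
BBGGGGGW
BBGGGGWW
WWWWWWWW
WWWWWWWW
WGGWWWRW
After op 5 paint(2,1,R):
BBGGGGGW
BBGGGGWW
WRWWWWWW
WWWWWWWW
WGGWWWRW
After op 6 paint(2,2,K):
BBGGGGGW
BBGGGGWW
WRKWWWWW
WWWWWWWW
WGGWWWRW

Answer: BBGGGGGW
BBGGGGWW
WRKWWWWW
WWWWWWWW
WGGWWWRW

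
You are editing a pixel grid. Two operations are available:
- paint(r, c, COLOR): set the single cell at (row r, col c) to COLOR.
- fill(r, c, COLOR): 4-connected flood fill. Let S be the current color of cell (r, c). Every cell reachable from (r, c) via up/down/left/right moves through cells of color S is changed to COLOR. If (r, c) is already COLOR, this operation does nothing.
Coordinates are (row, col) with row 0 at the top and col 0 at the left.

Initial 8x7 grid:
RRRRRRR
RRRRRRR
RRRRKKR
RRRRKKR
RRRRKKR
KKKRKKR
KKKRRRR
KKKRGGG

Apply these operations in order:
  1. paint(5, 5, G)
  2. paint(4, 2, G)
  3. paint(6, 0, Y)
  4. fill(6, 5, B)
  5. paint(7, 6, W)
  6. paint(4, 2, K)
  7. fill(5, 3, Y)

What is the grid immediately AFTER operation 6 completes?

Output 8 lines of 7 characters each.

After op 1 paint(5,5,G):
RRRRRRR
RRRRRRR
RRRRKKR
RRRRKKR
RRRRKKR
KKKRKGR
KKKRRRR
KKKRGGG
After op 2 paint(4,2,G):
RRRRRRR
RRRRRRR
RRRRKKR
RRRRKKR
RRGRKKR
KKKRKGR
KKKRRRR
KKKRGGG
After op 3 paint(6,0,Y):
RRRRRRR
RRRRRRR
RRRRKKR
RRRRKKR
RRGRKKR
KKKRKGR
YKKRRRR
KKKRGGG
After op 4 fill(6,5,B) [35 cells changed]:
BBBBBBB
BBBBBBB
BBBBKKB
BBBBKKB
BBGBKKB
KKKBKGB
YKKBBBB
KKKBGGG
After op 5 paint(7,6,W):
BBBBBBB
BBBBBBB
BBBBKKB
BBBBKKB
BBGBKKB
KKKBKGB
YKKBBBB
KKKBGGW
After op 6 paint(4,2,K):
BBBBBBB
BBBBBBB
BBBBKKB
BBBBKKB
BBKBKKB
KKKBKGB
YKKBBBB
KKKBGGW

Answer: BBBBBBB
BBBBBBB
BBBBKKB
BBBBKKB
BBKBKKB
KKKBKGB
YKKBBBB
KKKBGGW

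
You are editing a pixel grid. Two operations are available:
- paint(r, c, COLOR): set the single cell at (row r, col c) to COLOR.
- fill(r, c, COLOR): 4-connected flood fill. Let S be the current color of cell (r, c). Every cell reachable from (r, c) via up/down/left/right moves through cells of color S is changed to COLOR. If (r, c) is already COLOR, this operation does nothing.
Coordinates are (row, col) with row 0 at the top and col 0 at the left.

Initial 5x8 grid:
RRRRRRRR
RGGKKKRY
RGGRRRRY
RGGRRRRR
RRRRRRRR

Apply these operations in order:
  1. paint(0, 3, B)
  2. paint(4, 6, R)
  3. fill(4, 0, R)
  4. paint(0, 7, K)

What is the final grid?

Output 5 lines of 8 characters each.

After op 1 paint(0,3,B):
RRRBRRRR
RGGKKKRY
RGGRRRRY
RGGRRRRR
RRRRRRRR
After op 2 paint(4,6,R):
RRRBRRRR
RGGKKKRY
RGGRRRRY
RGGRRRRR
RRRRRRRR
After op 3 fill(4,0,R) [0 cells changed]:
RRRBRRRR
RGGKKKRY
RGGRRRRY
RGGRRRRR
RRRRRRRR
After op 4 paint(0,7,K):
RRRBRRRK
RGGKKKRY
RGGRRRRY
RGGRRRRR
RRRRRRRR

Answer: RRRBRRRK
RGGKKKRY
RGGRRRRY
RGGRRRRR
RRRRRRRR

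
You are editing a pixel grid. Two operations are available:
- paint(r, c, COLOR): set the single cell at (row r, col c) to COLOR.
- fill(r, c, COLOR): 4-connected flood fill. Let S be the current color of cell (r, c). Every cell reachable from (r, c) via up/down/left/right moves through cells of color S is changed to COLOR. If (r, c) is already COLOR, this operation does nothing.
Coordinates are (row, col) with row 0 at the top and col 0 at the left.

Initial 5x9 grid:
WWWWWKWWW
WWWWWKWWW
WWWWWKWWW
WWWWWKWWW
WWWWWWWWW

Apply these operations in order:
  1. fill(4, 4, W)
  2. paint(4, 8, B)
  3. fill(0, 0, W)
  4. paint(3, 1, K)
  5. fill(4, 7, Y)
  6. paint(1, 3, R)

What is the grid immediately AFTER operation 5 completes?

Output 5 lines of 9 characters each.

After op 1 fill(4,4,W) [0 cells changed]:
WWWWWKWWW
WWWWWKWWW
WWWWWKWWW
WWWWWKWWW
WWWWWWWWW
After op 2 paint(4,8,B):
WWWWWKWWW
WWWWWKWWW
WWWWWKWWW
WWWWWKWWW
WWWWWWWWB
After op 3 fill(0,0,W) [0 cells changed]:
WWWWWKWWW
WWWWWKWWW
WWWWWKWWW
WWWWWKWWW
WWWWWWWWB
After op 4 paint(3,1,K):
WWWWWKWWW
WWWWWKWWW
WWWWWKWWW
WKWWWKWWW
WWWWWWWWB
After op 5 fill(4,7,Y) [39 cells changed]:
YYYYYKYYY
YYYYYKYYY
YYYYYKYYY
YKYYYKYYY
YYYYYYYYB

Answer: YYYYYKYYY
YYYYYKYYY
YYYYYKYYY
YKYYYKYYY
YYYYYYYYB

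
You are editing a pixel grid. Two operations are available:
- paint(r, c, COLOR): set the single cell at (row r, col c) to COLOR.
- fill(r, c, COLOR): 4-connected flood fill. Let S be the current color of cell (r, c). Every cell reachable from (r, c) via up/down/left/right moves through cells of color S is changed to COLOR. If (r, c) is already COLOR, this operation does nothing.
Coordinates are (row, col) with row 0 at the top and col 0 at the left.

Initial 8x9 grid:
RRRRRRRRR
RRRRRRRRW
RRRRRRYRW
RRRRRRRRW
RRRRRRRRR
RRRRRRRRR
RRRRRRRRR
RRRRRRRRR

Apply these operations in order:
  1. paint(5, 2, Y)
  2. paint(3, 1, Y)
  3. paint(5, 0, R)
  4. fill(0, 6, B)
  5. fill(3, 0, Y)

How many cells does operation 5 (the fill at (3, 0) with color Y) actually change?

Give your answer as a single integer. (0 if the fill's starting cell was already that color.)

After op 1 paint(5,2,Y):
RRRRRRRRR
RRRRRRRRW
RRRRRRYRW
RRRRRRRRW
RRRRRRRRR
RRYRRRRRR
RRRRRRRRR
RRRRRRRRR
After op 2 paint(3,1,Y):
RRRRRRRRR
RRRRRRRRW
RRRRRRYRW
RYRRRRRRW
RRRRRRRRR
RRYRRRRRR
RRRRRRRRR
RRRRRRRRR
After op 3 paint(5,0,R):
RRRRRRRRR
RRRRRRRRW
RRRRRRYRW
RYRRRRRRW
RRRRRRRRR
RRYRRRRRR
RRRRRRRRR
RRRRRRRRR
After op 4 fill(0,6,B) [66 cells changed]:
BBBBBBBBB
BBBBBBBBW
BBBBBBYBW
BYBBBBBBW
BBBBBBBBB
BBYBBBBBB
BBBBBBBBB
BBBBBBBBB
After op 5 fill(3,0,Y) [66 cells changed]:
YYYYYYYYY
YYYYYYYYW
YYYYYYYYW
YYYYYYYYW
YYYYYYYYY
YYYYYYYYY
YYYYYYYYY
YYYYYYYYY

Answer: 66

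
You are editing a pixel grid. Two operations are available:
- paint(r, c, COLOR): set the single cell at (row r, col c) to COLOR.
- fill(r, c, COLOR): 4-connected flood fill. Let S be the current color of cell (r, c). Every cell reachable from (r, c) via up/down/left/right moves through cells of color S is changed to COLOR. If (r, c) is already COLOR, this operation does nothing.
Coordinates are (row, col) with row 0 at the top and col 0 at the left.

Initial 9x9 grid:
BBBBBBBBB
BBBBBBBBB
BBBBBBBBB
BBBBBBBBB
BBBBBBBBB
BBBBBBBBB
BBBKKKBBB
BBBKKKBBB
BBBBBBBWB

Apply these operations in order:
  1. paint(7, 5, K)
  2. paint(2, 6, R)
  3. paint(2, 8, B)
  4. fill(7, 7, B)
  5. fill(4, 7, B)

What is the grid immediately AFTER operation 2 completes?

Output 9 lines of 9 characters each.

After op 1 paint(7,5,K):
BBBBBBBBB
BBBBBBBBB
BBBBBBBBB
BBBBBBBBB
BBBBBBBBB
BBBBBBBBB
BBBKKKBBB
BBBKKKBBB
BBBBBBBWB
After op 2 paint(2,6,R):
BBBBBBBBB
BBBBBBBBB
BBBBBBRBB
BBBBBBBBB
BBBBBBBBB
BBBBBBBBB
BBBKKKBBB
BBBKKKBBB
BBBBBBBWB

Answer: BBBBBBBBB
BBBBBBBBB
BBBBBBRBB
BBBBBBBBB
BBBBBBBBB
BBBBBBBBB
BBBKKKBBB
BBBKKKBBB
BBBBBBBWB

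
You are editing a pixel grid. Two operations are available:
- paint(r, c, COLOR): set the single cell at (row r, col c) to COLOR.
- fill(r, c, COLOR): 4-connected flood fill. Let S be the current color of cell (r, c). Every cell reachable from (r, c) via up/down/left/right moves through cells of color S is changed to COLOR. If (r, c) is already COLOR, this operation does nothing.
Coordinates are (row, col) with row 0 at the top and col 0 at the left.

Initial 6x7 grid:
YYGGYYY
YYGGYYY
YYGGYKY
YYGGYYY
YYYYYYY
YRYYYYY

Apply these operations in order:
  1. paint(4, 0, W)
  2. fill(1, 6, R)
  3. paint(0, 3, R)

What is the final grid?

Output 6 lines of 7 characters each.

After op 1 paint(4,0,W):
YYGGYYY
YYGGYYY
YYGGYKY
YYGGYYY
WYYYYYY
YRYYYYY
After op 2 fill(1,6,R) [30 cells changed]:
RRGGRRR
RRGGRRR
RRGGRKR
RRGGRRR
WRRRRRR
YRRRRRR
After op 3 paint(0,3,R):
RRGRRRR
RRGGRRR
RRGGRKR
RRGGRRR
WRRRRRR
YRRRRRR

Answer: RRGRRRR
RRGGRRR
RRGGRKR
RRGGRRR
WRRRRRR
YRRRRRR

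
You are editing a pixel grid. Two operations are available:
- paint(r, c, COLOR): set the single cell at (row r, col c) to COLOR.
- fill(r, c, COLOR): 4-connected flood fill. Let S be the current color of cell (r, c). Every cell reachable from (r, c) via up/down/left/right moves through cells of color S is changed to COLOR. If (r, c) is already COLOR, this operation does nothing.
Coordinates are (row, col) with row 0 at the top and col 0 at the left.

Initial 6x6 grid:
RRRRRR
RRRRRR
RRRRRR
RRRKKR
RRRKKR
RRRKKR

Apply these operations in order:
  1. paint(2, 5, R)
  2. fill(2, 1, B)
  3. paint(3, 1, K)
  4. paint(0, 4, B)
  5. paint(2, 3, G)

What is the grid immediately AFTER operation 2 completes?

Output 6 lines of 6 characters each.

Answer: BBBBBB
BBBBBB
BBBBBB
BBBKKB
BBBKKB
BBBKKB

Derivation:
After op 1 paint(2,5,R):
RRRRRR
RRRRRR
RRRRRR
RRRKKR
RRRKKR
RRRKKR
After op 2 fill(2,1,B) [30 cells changed]:
BBBBBB
BBBBBB
BBBBBB
BBBKKB
BBBKKB
BBBKKB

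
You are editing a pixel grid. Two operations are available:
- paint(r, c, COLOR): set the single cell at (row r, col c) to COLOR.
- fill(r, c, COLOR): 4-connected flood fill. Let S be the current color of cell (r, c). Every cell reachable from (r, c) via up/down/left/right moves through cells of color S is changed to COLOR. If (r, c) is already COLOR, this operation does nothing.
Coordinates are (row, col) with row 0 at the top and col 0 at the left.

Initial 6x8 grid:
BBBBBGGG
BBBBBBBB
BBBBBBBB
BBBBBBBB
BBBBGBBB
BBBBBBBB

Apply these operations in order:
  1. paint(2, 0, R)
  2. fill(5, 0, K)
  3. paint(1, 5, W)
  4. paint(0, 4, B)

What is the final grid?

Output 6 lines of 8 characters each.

After op 1 paint(2,0,R):
BBBBBGGG
BBBBBBBB
RBBBBBBB
BBBBBBBB
BBBBGBBB
BBBBBBBB
After op 2 fill(5,0,K) [43 cells changed]:
KKKKKGGG
KKKKKKKK
RKKKKKKK
KKKKKKKK
KKKKGKKK
KKKKKKKK
After op 3 paint(1,5,W):
KKKKKGGG
KKKKKWKK
RKKKKKKK
KKKKKKKK
KKKKGKKK
KKKKKKKK
After op 4 paint(0,4,B):
KKKKBGGG
KKKKKWKK
RKKKKKKK
KKKKKKKK
KKKKGKKK
KKKKKKKK

Answer: KKKKBGGG
KKKKKWKK
RKKKKKKK
KKKKKKKK
KKKKGKKK
KKKKKKKK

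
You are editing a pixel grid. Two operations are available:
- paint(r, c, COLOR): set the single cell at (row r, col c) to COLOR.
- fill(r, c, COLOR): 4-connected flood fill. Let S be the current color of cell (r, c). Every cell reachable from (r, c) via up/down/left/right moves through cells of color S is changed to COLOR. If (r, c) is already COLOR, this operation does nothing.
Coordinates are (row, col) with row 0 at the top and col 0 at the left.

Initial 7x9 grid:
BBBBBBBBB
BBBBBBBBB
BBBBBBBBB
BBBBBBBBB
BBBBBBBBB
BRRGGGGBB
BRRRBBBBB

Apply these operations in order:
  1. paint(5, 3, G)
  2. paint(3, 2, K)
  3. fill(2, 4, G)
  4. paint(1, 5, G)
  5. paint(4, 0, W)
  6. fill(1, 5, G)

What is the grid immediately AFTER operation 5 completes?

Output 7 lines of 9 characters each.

Answer: GGGGGGGGG
GGGGGGGGG
GGGGGGGGG
GGKGGGGGG
WGGGGGGGG
GRRGGGGGG
GRRRGGGGG

Derivation:
After op 1 paint(5,3,G):
BBBBBBBBB
BBBBBBBBB
BBBBBBBBB
BBBBBBBBB
BBBBBBBBB
BRRGGGGBB
BRRRBBBBB
After op 2 paint(3,2,K):
BBBBBBBBB
BBBBBBBBB
BBBBBBBBB
BBKBBBBBB
BBBBBBBBB
BRRGGGGBB
BRRRBBBBB
After op 3 fill(2,4,G) [53 cells changed]:
GGGGGGGGG
GGGGGGGGG
GGGGGGGGG
GGKGGGGGG
GGGGGGGGG
GRRGGGGGG
GRRRGGGGG
After op 4 paint(1,5,G):
GGGGGGGGG
GGGGGGGGG
GGGGGGGGG
GGKGGGGGG
GGGGGGGGG
GRRGGGGGG
GRRRGGGGG
After op 5 paint(4,0,W):
GGGGGGGGG
GGGGGGGGG
GGGGGGGGG
GGKGGGGGG
WGGGGGGGG
GRRGGGGGG
GRRRGGGGG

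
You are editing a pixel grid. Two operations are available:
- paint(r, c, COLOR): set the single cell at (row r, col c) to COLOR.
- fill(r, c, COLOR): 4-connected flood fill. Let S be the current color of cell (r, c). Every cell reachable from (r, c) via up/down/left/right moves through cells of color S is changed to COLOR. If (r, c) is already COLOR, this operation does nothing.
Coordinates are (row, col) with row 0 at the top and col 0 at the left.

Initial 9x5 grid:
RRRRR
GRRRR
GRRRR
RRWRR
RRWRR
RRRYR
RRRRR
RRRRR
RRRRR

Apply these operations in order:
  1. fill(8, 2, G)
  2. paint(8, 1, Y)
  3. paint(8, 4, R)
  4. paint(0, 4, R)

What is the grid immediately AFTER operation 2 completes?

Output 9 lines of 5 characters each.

After op 1 fill(8,2,G) [40 cells changed]:
GGGGG
GGGGG
GGGGG
GGWGG
GGWGG
GGGYG
GGGGG
GGGGG
GGGGG
After op 2 paint(8,1,Y):
GGGGG
GGGGG
GGGGG
GGWGG
GGWGG
GGGYG
GGGGG
GGGGG
GYGGG

Answer: GGGGG
GGGGG
GGGGG
GGWGG
GGWGG
GGGYG
GGGGG
GGGGG
GYGGG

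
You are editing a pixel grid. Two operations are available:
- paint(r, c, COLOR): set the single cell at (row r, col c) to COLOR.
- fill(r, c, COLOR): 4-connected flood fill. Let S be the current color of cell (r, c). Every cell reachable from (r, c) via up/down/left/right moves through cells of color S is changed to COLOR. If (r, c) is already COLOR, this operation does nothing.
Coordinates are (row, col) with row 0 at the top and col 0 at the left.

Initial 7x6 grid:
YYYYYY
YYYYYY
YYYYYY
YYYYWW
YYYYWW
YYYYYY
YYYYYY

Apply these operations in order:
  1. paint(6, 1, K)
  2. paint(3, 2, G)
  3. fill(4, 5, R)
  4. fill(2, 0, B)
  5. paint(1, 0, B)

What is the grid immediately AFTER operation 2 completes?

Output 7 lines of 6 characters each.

Answer: YYYYYY
YYYYYY
YYYYYY
YYGYWW
YYYYWW
YYYYYY
YKYYYY

Derivation:
After op 1 paint(6,1,K):
YYYYYY
YYYYYY
YYYYYY
YYYYWW
YYYYWW
YYYYYY
YKYYYY
After op 2 paint(3,2,G):
YYYYYY
YYYYYY
YYYYYY
YYGYWW
YYYYWW
YYYYYY
YKYYYY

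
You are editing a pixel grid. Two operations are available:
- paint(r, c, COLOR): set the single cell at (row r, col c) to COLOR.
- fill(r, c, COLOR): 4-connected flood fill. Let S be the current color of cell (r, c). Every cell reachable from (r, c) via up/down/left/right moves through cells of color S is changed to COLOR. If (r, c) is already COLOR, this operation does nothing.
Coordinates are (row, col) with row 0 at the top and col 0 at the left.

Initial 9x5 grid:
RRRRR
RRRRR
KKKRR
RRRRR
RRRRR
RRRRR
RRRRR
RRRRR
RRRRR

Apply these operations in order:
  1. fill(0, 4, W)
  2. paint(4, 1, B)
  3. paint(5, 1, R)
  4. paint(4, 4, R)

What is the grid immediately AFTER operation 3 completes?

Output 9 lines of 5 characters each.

Answer: WWWWW
WWWWW
KKKWW
WWWWW
WBWWW
WRWWW
WWWWW
WWWWW
WWWWW

Derivation:
After op 1 fill(0,4,W) [42 cells changed]:
WWWWW
WWWWW
KKKWW
WWWWW
WWWWW
WWWWW
WWWWW
WWWWW
WWWWW
After op 2 paint(4,1,B):
WWWWW
WWWWW
KKKWW
WWWWW
WBWWW
WWWWW
WWWWW
WWWWW
WWWWW
After op 3 paint(5,1,R):
WWWWW
WWWWW
KKKWW
WWWWW
WBWWW
WRWWW
WWWWW
WWWWW
WWWWW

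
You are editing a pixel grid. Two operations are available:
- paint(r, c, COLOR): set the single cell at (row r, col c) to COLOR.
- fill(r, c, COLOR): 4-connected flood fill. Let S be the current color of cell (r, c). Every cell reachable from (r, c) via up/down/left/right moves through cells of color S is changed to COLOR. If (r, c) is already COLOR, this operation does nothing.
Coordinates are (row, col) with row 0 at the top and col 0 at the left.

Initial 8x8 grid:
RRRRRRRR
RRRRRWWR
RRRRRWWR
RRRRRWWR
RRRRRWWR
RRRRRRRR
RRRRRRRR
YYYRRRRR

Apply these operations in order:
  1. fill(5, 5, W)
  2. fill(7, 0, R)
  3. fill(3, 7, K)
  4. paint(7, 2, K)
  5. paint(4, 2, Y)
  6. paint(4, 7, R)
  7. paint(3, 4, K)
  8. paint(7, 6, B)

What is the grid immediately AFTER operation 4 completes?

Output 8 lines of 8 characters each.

After op 1 fill(5,5,W) [53 cells changed]:
WWWWWWWW
WWWWWWWW
WWWWWWWW
WWWWWWWW
WWWWWWWW
WWWWWWWW
WWWWWWWW
YYYWWWWW
After op 2 fill(7,0,R) [3 cells changed]:
WWWWWWWW
WWWWWWWW
WWWWWWWW
WWWWWWWW
WWWWWWWW
WWWWWWWW
WWWWWWWW
RRRWWWWW
After op 3 fill(3,7,K) [61 cells changed]:
KKKKKKKK
KKKKKKKK
KKKKKKKK
KKKKKKKK
KKKKKKKK
KKKKKKKK
KKKKKKKK
RRRKKKKK
After op 4 paint(7,2,K):
KKKKKKKK
KKKKKKKK
KKKKKKKK
KKKKKKKK
KKKKKKKK
KKKKKKKK
KKKKKKKK
RRKKKKKK

Answer: KKKKKKKK
KKKKKKKK
KKKKKKKK
KKKKKKKK
KKKKKKKK
KKKKKKKK
KKKKKKKK
RRKKKKKK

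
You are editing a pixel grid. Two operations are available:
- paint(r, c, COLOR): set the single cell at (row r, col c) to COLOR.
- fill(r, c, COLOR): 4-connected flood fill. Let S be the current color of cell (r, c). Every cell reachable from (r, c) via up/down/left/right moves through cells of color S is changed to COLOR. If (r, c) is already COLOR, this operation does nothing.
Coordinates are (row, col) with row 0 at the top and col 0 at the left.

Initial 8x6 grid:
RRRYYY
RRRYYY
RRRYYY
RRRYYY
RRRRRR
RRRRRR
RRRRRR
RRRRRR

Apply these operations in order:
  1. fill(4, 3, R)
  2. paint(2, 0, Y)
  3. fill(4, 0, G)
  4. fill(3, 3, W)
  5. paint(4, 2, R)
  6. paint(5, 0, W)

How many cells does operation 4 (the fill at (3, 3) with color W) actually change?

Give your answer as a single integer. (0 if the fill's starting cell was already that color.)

After op 1 fill(4,3,R) [0 cells changed]:
RRRYYY
RRRYYY
RRRYYY
RRRYYY
RRRRRR
RRRRRR
RRRRRR
RRRRRR
After op 2 paint(2,0,Y):
RRRYYY
RRRYYY
YRRYYY
RRRYYY
RRRRRR
RRRRRR
RRRRRR
RRRRRR
After op 3 fill(4,0,G) [35 cells changed]:
GGGYYY
GGGYYY
YGGYYY
GGGYYY
GGGGGG
GGGGGG
GGGGGG
GGGGGG
After op 4 fill(3,3,W) [12 cells changed]:
GGGWWW
GGGWWW
YGGWWW
GGGWWW
GGGGGG
GGGGGG
GGGGGG
GGGGGG

Answer: 12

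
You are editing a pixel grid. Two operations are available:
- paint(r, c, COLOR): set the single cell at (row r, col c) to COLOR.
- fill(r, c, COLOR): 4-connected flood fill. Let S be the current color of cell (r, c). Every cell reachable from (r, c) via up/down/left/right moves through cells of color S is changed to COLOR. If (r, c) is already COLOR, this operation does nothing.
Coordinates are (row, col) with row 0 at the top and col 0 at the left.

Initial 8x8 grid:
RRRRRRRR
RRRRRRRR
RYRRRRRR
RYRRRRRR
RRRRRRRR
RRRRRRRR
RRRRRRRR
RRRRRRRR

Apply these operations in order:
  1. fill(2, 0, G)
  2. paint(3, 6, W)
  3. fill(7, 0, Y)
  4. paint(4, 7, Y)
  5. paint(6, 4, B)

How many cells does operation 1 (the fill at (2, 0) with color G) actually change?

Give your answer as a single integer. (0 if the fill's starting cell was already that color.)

After op 1 fill(2,0,G) [62 cells changed]:
GGGGGGGG
GGGGGGGG
GYGGGGGG
GYGGGGGG
GGGGGGGG
GGGGGGGG
GGGGGGGG
GGGGGGGG

Answer: 62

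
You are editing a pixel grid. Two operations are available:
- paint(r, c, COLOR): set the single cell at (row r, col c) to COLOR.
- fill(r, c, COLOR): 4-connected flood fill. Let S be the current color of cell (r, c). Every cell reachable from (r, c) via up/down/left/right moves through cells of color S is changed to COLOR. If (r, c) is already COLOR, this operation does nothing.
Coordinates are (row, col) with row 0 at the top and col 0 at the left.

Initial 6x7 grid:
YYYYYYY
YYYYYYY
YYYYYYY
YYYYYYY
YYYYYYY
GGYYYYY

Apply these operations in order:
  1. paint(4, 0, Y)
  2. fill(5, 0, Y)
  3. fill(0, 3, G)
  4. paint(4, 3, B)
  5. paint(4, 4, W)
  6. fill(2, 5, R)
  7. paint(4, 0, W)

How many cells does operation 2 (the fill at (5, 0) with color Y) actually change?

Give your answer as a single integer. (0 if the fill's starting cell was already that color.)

After op 1 paint(4,0,Y):
YYYYYYY
YYYYYYY
YYYYYYY
YYYYYYY
YYYYYYY
GGYYYYY
After op 2 fill(5,0,Y) [2 cells changed]:
YYYYYYY
YYYYYYY
YYYYYYY
YYYYYYY
YYYYYYY
YYYYYYY

Answer: 2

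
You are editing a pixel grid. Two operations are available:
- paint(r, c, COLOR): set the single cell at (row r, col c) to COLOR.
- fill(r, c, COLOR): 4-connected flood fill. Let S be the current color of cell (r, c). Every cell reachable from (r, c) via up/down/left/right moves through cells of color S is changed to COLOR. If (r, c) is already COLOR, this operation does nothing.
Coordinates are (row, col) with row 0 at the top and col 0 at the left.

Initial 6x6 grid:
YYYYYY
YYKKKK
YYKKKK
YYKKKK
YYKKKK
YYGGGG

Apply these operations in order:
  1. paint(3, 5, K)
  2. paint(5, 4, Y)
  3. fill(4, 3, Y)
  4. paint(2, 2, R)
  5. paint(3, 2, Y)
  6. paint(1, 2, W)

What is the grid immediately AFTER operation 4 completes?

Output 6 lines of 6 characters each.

After op 1 paint(3,5,K):
YYYYYY
YYKKKK
YYKKKK
YYKKKK
YYKKKK
YYGGGG
After op 2 paint(5,4,Y):
YYYYYY
YYKKKK
YYKKKK
YYKKKK
YYKKKK
YYGGYG
After op 3 fill(4,3,Y) [16 cells changed]:
YYYYYY
YYYYYY
YYYYYY
YYYYYY
YYYYYY
YYGGYG
After op 4 paint(2,2,R):
YYYYYY
YYYYYY
YYRYYY
YYYYYY
YYYYYY
YYGGYG

Answer: YYYYYY
YYYYYY
YYRYYY
YYYYYY
YYYYYY
YYGGYG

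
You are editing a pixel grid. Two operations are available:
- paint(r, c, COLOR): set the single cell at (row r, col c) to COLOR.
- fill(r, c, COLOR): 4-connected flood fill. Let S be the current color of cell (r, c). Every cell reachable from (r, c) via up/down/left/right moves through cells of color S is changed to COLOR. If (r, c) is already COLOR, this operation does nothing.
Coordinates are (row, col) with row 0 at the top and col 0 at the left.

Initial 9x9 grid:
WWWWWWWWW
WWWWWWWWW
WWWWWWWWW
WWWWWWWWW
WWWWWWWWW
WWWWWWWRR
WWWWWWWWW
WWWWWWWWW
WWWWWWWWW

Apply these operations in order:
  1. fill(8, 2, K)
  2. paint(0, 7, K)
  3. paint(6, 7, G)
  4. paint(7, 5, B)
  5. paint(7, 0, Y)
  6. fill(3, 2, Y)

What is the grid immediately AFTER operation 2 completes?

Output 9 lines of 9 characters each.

After op 1 fill(8,2,K) [79 cells changed]:
KKKKKKKKK
KKKKKKKKK
KKKKKKKKK
KKKKKKKKK
KKKKKKKKK
KKKKKKKRR
KKKKKKKKK
KKKKKKKKK
KKKKKKKKK
After op 2 paint(0,7,K):
KKKKKKKKK
KKKKKKKKK
KKKKKKKKK
KKKKKKKKK
KKKKKKKKK
KKKKKKKRR
KKKKKKKKK
KKKKKKKKK
KKKKKKKKK

Answer: KKKKKKKKK
KKKKKKKKK
KKKKKKKKK
KKKKKKKKK
KKKKKKKKK
KKKKKKKRR
KKKKKKKKK
KKKKKKKKK
KKKKKKKKK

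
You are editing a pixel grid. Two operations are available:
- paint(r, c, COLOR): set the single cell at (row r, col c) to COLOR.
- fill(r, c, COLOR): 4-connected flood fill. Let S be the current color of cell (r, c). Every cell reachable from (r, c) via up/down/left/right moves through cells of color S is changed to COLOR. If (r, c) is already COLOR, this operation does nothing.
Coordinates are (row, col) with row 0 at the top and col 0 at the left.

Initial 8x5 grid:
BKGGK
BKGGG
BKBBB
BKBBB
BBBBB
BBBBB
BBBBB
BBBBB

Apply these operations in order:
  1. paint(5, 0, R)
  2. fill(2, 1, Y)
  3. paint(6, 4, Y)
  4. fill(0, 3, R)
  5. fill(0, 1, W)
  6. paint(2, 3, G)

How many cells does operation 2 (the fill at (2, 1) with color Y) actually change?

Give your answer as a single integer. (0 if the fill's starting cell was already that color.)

After op 1 paint(5,0,R):
BKGGK
BKGGG
BKBBB
BKBBB
BBBBB
RBBBB
BBBBB
BBBBB
After op 2 fill(2,1,Y) [4 cells changed]:
BYGGK
BYGGG
BYBBB
BYBBB
BBBBB
RBBBB
BBBBB
BBBBB

Answer: 4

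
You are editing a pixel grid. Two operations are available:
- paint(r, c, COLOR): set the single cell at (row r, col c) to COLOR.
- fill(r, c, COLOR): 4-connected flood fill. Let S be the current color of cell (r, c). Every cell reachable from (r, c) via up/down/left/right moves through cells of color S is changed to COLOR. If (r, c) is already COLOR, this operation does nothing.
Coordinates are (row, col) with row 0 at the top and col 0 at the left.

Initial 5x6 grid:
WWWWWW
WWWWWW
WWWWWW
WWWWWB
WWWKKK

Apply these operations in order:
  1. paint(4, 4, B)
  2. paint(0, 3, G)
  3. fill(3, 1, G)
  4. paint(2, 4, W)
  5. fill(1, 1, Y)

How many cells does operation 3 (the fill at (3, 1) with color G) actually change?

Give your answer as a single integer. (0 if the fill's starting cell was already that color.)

After op 1 paint(4,4,B):
WWWWWW
WWWWWW
WWWWWW
WWWWWB
WWWKBK
After op 2 paint(0,3,G):
WWWGWW
WWWWWW
WWWWWW
WWWWWB
WWWKBK
After op 3 fill(3,1,G) [25 cells changed]:
GGGGGG
GGGGGG
GGGGGG
GGGGGB
GGGKBK

Answer: 25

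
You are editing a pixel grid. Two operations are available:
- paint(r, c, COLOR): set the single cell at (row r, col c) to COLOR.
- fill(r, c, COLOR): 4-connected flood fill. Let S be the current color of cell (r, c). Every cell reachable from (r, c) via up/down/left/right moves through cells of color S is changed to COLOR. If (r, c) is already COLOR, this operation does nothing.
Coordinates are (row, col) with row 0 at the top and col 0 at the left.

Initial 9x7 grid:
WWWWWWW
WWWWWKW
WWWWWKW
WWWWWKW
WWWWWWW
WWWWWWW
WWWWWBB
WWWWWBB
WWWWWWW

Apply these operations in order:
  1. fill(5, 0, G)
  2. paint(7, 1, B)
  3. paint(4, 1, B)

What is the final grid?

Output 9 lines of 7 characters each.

After op 1 fill(5,0,G) [56 cells changed]:
GGGGGGG
GGGGGKG
GGGGGKG
GGGGGKG
GGGGGGG
GGGGGGG
GGGGGBB
GGGGGBB
GGGGGGG
After op 2 paint(7,1,B):
GGGGGGG
GGGGGKG
GGGGGKG
GGGGGKG
GGGGGGG
GGGGGGG
GGGGGBB
GBGGGBB
GGGGGGG
After op 3 paint(4,1,B):
GGGGGGG
GGGGGKG
GGGGGKG
GGGGGKG
GBGGGGG
GGGGGGG
GGGGGBB
GBGGGBB
GGGGGGG

Answer: GGGGGGG
GGGGGKG
GGGGGKG
GGGGGKG
GBGGGGG
GGGGGGG
GGGGGBB
GBGGGBB
GGGGGGG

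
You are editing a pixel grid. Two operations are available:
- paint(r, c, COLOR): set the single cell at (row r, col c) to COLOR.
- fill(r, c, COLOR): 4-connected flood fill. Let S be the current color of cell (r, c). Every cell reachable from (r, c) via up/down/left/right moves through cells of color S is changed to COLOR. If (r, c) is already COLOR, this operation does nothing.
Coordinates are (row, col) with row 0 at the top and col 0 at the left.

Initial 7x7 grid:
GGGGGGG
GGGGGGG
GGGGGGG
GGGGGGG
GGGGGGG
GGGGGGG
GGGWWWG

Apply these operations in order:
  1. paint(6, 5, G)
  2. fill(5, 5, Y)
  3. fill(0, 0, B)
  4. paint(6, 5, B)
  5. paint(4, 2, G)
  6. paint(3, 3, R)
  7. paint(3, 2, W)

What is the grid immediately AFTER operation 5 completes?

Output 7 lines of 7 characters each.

Answer: BBBBBBB
BBBBBBB
BBBBBBB
BBBBBBB
BBGBBBB
BBBBBBB
BBBWWBB

Derivation:
After op 1 paint(6,5,G):
GGGGGGG
GGGGGGG
GGGGGGG
GGGGGGG
GGGGGGG
GGGGGGG
GGGWWGG
After op 2 fill(5,5,Y) [47 cells changed]:
YYYYYYY
YYYYYYY
YYYYYYY
YYYYYYY
YYYYYYY
YYYYYYY
YYYWWYY
After op 3 fill(0,0,B) [47 cells changed]:
BBBBBBB
BBBBBBB
BBBBBBB
BBBBBBB
BBBBBBB
BBBBBBB
BBBWWBB
After op 4 paint(6,5,B):
BBBBBBB
BBBBBBB
BBBBBBB
BBBBBBB
BBBBBBB
BBBBBBB
BBBWWBB
After op 5 paint(4,2,G):
BBBBBBB
BBBBBBB
BBBBBBB
BBBBBBB
BBGBBBB
BBBBBBB
BBBWWBB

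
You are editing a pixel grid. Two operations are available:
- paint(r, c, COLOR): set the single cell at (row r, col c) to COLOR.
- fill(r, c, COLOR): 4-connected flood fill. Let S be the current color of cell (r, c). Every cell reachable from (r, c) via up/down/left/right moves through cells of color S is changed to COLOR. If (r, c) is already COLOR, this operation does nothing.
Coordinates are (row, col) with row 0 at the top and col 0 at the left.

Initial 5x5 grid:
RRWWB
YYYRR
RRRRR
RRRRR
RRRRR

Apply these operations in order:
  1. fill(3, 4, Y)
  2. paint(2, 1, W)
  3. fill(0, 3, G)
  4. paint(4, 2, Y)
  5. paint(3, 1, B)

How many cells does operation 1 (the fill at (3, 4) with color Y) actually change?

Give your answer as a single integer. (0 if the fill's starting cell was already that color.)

Answer: 17

Derivation:
After op 1 fill(3,4,Y) [17 cells changed]:
RRWWB
YYYYY
YYYYY
YYYYY
YYYYY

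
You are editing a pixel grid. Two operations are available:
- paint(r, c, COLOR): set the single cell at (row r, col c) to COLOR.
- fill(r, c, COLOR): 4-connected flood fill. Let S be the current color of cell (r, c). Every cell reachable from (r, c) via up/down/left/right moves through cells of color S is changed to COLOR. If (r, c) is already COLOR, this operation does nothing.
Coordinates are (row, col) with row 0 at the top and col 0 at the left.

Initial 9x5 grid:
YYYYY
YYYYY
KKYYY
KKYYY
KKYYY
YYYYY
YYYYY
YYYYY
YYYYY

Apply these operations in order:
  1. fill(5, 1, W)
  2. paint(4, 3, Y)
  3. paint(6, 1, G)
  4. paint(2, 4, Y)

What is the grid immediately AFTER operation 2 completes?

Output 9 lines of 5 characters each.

After op 1 fill(5,1,W) [39 cells changed]:
WWWWW
WWWWW
KKWWW
KKWWW
KKWWW
WWWWW
WWWWW
WWWWW
WWWWW
After op 2 paint(4,3,Y):
WWWWW
WWWWW
KKWWW
KKWWW
KKWYW
WWWWW
WWWWW
WWWWW
WWWWW

Answer: WWWWW
WWWWW
KKWWW
KKWWW
KKWYW
WWWWW
WWWWW
WWWWW
WWWWW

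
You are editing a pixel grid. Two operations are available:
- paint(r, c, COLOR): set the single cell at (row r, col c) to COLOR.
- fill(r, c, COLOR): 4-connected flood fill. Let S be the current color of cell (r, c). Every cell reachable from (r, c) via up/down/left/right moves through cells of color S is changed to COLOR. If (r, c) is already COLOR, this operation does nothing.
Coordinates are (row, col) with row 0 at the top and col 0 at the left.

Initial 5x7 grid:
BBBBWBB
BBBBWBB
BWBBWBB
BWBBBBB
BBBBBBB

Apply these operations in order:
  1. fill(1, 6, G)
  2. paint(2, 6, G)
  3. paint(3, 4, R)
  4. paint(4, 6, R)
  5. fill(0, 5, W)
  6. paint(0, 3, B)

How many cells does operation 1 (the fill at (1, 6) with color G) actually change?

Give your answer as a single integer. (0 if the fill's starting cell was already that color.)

After op 1 fill(1,6,G) [30 cells changed]:
GGGGWGG
GGGGWGG
GWGGWGG
GWGGGGG
GGGGGGG

Answer: 30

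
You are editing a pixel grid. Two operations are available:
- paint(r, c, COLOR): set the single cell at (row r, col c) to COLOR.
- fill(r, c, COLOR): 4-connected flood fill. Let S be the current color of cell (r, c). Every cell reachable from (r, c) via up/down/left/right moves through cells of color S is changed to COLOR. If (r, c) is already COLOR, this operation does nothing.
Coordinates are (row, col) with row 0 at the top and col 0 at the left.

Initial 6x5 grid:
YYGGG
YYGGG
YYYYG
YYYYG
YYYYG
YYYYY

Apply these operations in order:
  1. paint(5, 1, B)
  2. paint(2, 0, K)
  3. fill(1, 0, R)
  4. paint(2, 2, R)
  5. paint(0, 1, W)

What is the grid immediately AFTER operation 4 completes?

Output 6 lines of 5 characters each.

After op 1 paint(5,1,B):
YYGGG
YYGGG
YYYYG
YYYYG
YYYYG
YBYYY
After op 2 paint(2,0,K):
YYGGG
YYGGG
KYYYG
YYYYG
YYYYG
YBYYY
After op 3 fill(1,0,R) [19 cells changed]:
RRGGG
RRGGG
KRRRG
RRRRG
RRRRG
RBRRR
After op 4 paint(2,2,R):
RRGGG
RRGGG
KRRRG
RRRRG
RRRRG
RBRRR

Answer: RRGGG
RRGGG
KRRRG
RRRRG
RRRRG
RBRRR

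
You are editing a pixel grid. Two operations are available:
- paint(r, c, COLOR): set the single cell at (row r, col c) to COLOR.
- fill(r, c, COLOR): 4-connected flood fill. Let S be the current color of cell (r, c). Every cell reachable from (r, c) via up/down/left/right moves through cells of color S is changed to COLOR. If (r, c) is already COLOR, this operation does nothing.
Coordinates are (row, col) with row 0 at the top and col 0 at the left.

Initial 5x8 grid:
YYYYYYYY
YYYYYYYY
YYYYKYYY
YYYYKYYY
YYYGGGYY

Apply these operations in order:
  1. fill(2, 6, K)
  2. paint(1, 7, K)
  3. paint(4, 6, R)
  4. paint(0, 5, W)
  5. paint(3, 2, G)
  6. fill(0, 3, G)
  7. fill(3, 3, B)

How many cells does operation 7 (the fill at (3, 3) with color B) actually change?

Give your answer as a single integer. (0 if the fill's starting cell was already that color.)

Answer: 38

Derivation:
After op 1 fill(2,6,K) [35 cells changed]:
KKKKKKKK
KKKKKKKK
KKKKKKKK
KKKKKKKK
KKKGGGKK
After op 2 paint(1,7,K):
KKKKKKKK
KKKKKKKK
KKKKKKKK
KKKKKKKK
KKKGGGKK
After op 3 paint(4,6,R):
KKKKKKKK
KKKKKKKK
KKKKKKKK
KKKKKKKK
KKKGGGRK
After op 4 paint(0,5,W):
KKKKKWKK
KKKKKKKK
KKKKKKKK
KKKKKKKK
KKKGGGRK
After op 5 paint(3,2,G):
KKKKKWKK
KKKKKKKK
KKKKKKKK
KKGKKKKK
KKKGGGRK
After op 6 fill(0,3,G) [34 cells changed]:
GGGGGWGG
GGGGGGGG
GGGGGGGG
GGGGGGGG
GGGGGGRG
After op 7 fill(3,3,B) [38 cells changed]:
BBBBBWBB
BBBBBBBB
BBBBBBBB
BBBBBBBB
BBBBBBRB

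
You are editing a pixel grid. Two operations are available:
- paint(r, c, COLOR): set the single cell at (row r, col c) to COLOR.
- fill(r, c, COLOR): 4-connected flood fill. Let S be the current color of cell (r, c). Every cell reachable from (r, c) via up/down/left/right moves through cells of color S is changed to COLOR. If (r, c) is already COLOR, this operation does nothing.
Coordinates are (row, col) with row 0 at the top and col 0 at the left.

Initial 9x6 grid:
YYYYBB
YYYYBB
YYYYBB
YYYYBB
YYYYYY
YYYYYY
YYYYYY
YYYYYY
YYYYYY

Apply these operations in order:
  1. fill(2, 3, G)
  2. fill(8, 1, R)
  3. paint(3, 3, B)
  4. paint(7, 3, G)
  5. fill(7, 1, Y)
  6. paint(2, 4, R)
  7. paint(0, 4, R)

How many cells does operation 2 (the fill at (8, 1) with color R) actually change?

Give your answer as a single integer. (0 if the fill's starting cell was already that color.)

Answer: 46

Derivation:
After op 1 fill(2,3,G) [46 cells changed]:
GGGGBB
GGGGBB
GGGGBB
GGGGBB
GGGGGG
GGGGGG
GGGGGG
GGGGGG
GGGGGG
After op 2 fill(8,1,R) [46 cells changed]:
RRRRBB
RRRRBB
RRRRBB
RRRRBB
RRRRRR
RRRRRR
RRRRRR
RRRRRR
RRRRRR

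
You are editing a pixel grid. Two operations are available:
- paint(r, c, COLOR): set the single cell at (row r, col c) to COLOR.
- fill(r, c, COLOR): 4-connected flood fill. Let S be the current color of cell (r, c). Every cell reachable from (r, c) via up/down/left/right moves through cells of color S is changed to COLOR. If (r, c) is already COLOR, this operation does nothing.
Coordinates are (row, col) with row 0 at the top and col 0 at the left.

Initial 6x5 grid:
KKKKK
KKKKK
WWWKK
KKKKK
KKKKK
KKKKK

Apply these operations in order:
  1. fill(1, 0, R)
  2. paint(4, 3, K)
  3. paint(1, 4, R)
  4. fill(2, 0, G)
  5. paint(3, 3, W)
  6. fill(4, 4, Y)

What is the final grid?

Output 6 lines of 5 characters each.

After op 1 fill(1,0,R) [27 cells changed]:
RRRRR
RRRRR
WWWRR
RRRRR
RRRRR
RRRRR
After op 2 paint(4,3,K):
RRRRR
RRRRR
WWWRR
RRRRR
RRRKR
RRRRR
After op 3 paint(1,4,R):
RRRRR
RRRRR
WWWRR
RRRRR
RRRKR
RRRRR
After op 4 fill(2,0,G) [3 cells changed]:
RRRRR
RRRRR
GGGRR
RRRRR
RRRKR
RRRRR
After op 5 paint(3,3,W):
RRRRR
RRRRR
GGGRR
RRRWR
RRRKR
RRRRR
After op 6 fill(4,4,Y) [25 cells changed]:
YYYYY
YYYYY
GGGYY
YYYWY
YYYKY
YYYYY

Answer: YYYYY
YYYYY
GGGYY
YYYWY
YYYKY
YYYYY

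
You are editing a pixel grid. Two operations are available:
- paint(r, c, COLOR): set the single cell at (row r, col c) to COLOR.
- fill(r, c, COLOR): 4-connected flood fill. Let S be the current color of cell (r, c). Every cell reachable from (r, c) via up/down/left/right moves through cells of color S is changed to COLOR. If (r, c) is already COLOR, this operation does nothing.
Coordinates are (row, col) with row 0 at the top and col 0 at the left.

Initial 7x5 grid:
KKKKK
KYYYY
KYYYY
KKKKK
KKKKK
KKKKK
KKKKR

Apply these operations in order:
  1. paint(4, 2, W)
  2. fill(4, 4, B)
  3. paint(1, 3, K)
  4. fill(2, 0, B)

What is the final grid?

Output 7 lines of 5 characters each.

After op 1 paint(4,2,W):
KKKKK
KYYYY
KYYYY
KKKKK
KKWKK
KKKKK
KKKKR
After op 2 fill(4,4,B) [25 cells changed]:
BBBBB
BYYYY
BYYYY
BBBBB
BBWBB
BBBBB
BBBBR
After op 3 paint(1,3,K):
BBBBB
BYYKY
BYYYY
BBBBB
BBWBB
BBBBB
BBBBR
After op 4 fill(2,0,B) [0 cells changed]:
BBBBB
BYYKY
BYYYY
BBBBB
BBWBB
BBBBB
BBBBR

Answer: BBBBB
BYYKY
BYYYY
BBBBB
BBWBB
BBBBB
BBBBR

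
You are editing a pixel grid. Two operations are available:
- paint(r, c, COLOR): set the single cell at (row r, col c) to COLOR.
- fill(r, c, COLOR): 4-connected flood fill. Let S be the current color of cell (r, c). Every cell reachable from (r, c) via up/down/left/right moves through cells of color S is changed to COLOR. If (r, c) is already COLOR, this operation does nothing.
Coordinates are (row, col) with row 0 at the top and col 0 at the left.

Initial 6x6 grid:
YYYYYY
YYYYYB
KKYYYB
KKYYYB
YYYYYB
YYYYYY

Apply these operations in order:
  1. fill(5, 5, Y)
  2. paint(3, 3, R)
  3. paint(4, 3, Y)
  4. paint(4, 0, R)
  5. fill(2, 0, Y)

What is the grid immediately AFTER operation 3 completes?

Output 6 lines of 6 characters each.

After op 1 fill(5,5,Y) [0 cells changed]:
YYYYYY
YYYYYB
KKYYYB
KKYYYB
YYYYYB
YYYYYY
After op 2 paint(3,3,R):
YYYYYY
YYYYYB
KKYYYB
KKYRYB
YYYYYB
YYYYYY
After op 3 paint(4,3,Y):
YYYYYY
YYYYYB
KKYYYB
KKYRYB
YYYYYB
YYYYYY

Answer: YYYYYY
YYYYYB
KKYYYB
KKYRYB
YYYYYB
YYYYYY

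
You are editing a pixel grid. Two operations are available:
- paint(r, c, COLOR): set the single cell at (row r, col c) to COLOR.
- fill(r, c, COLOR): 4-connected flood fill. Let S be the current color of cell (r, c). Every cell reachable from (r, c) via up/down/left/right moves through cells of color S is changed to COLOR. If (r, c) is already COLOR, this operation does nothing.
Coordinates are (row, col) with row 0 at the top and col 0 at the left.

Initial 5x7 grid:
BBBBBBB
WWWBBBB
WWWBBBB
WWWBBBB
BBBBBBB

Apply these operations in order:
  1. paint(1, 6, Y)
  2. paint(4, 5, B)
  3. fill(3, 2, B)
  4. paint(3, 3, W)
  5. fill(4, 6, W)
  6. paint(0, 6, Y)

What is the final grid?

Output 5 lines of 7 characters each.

After op 1 paint(1,6,Y):
BBBBBBB
WWWBBBY
WWWBBBB
WWWBBBB
BBBBBBB
After op 2 paint(4,5,B):
BBBBBBB
WWWBBBY
WWWBBBB
WWWBBBB
BBBBBBB
After op 3 fill(3,2,B) [9 cells changed]:
BBBBBBB
BBBBBBY
BBBBBBB
BBBBBBB
BBBBBBB
After op 4 paint(3,3,W):
BBBBBBB
BBBBBBY
BBBBBBB
BBBWBBB
BBBBBBB
After op 5 fill(4,6,W) [33 cells changed]:
WWWWWWW
WWWWWWY
WWWWWWW
WWWWWWW
WWWWWWW
After op 6 paint(0,6,Y):
WWWWWWY
WWWWWWY
WWWWWWW
WWWWWWW
WWWWWWW

Answer: WWWWWWY
WWWWWWY
WWWWWWW
WWWWWWW
WWWWWWW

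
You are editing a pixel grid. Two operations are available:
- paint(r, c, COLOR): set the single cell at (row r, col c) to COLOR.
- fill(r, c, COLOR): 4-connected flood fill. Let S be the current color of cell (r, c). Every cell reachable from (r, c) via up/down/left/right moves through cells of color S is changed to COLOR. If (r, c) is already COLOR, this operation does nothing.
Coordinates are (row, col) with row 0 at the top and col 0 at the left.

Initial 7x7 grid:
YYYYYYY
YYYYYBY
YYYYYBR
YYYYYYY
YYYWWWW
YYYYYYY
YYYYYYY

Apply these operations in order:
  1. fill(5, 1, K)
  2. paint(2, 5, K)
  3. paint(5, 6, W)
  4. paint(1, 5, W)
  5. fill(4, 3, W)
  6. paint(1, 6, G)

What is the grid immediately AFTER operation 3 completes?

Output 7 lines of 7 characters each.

Answer: KKKKKKK
KKKKKBK
KKKKKKR
KKKKKKK
KKKWWWW
KKKKKKW
KKKKKKK

Derivation:
After op 1 fill(5,1,K) [42 cells changed]:
KKKKKKK
KKKKKBK
KKKKKBR
KKKKKKK
KKKWWWW
KKKKKKK
KKKKKKK
After op 2 paint(2,5,K):
KKKKKKK
KKKKKBK
KKKKKKR
KKKKKKK
KKKWWWW
KKKKKKK
KKKKKKK
After op 3 paint(5,6,W):
KKKKKKK
KKKKKBK
KKKKKKR
KKKKKKK
KKKWWWW
KKKKKKW
KKKKKKK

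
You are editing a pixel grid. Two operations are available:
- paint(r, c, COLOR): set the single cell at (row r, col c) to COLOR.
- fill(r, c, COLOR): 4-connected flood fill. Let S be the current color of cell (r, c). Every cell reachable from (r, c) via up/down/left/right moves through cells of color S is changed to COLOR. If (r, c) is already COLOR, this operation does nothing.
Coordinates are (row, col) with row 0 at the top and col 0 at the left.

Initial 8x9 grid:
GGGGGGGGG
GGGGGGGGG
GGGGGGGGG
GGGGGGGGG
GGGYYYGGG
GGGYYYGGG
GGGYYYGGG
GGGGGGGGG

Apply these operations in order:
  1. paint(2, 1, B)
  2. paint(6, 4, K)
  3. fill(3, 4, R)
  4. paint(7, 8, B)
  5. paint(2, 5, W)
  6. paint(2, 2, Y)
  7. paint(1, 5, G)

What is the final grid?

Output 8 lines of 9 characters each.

After op 1 paint(2,1,B):
GGGGGGGGG
GGGGGGGGG
GBGGGGGGG
GGGGGGGGG
GGGYYYGGG
GGGYYYGGG
GGGYYYGGG
GGGGGGGGG
After op 2 paint(6,4,K):
GGGGGGGGG
GGGGGGGGG
GBGGGGGGG
GGGGGGGGG
GGGYYYGGG
GGGYYYGGG
GGGYKYGGG
GGGGGGGGG
After op 3 fill(3,4,R) [62 cells changed]:
RRRRRRRRR
RRRRRRRRR
RBRRRRRRR
RRRRRRRRR
RRRYYYRRR
RRRYYYRRR
RRRYKYRRR
RRRRRRRRR
After op 4 paint(7,8,B):
RRRRRRRRR
RRRRRRRRR
RBRRRRRRR
RRRRRRRRR
RRRYYYRRR
RRRYYYRRR
RRRYKYRRR
RRRRRRRRB
After op 5 paint(2,5,W):
RRRRRRRRR
RRRRRRRRR
RBRRRWRRR
RRRRRRRRR
RRRYYYRRR
RRRYYYRRR
RRRYKYRRR
RRRRRRRRB
After op 6 paint(2,2,Y):
RRRRRRRRR
RRRRRRRRR
RBYRRWRRR
RRRRRRRRR
RRRYYYRRR
RRRYYYRRR
RRRYKYRRR
RRRRRRRRB
After op 7 paint(1,5,G):
RRRRRRRRR
RRRRRGRRR
RBYRRWRRR
RRRRRRRRR
RRRYYYRRR
RRRYYYRRR
RRRYKYRRR
RRRRRRRRB

Answer: RRRRRRRRR
RRRRRGRRR
RBYRRWRRR
RRRRRRRRR
RRRYYYRRR
RRRYYYRRR
RRRYKYRRR
RRRRRRRRB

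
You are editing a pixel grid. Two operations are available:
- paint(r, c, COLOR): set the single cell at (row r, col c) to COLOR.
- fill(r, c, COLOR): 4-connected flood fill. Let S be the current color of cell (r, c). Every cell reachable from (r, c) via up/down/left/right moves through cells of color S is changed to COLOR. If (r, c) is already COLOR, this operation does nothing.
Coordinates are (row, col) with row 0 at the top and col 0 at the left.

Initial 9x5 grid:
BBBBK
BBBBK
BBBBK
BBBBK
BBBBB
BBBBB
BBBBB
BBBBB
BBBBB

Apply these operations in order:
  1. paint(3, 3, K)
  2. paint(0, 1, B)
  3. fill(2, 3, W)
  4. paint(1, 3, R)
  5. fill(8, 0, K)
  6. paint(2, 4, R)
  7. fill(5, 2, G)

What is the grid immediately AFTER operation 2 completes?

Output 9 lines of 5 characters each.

Answer: BBBBK
BBBBK
BBBBK
BBBKK
BBBBB
BBBBB
BBBBB
BBBBB
BBBBB

Derivation:
After op 1 paint(3,3,K):
BBBBK
BBBBK
BBBBK
BBBKK
BBBBB
BBBBB
BBBBB
BBBBB
BBBBB
After op 2 paint(0,1,B):
BBBBK
BBBBK
BBBBK
BBBKK
BBBBB
BBBBB
BBBBB
BBBBB
BBBBB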